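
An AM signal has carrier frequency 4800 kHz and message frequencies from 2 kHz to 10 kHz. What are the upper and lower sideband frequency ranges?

Upper sideband (USB) = fc + [fm_low, fm_high] = 4800 + [2, 10] = [4802, 4810] kHz
Lower sideband (LSB) = fc - [fm_high, fm_low] = 4800 - [10, 2] = [4790, 4798] kHz
Total occupied spectrum: 4790 kHz to 4810 kHz (plus carrier at 4800 kHz)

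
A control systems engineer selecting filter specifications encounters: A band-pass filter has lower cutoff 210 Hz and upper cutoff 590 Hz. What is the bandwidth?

Bandwidth = f_high - f_low
= 590 Hz - 210 Hz = 380 Hz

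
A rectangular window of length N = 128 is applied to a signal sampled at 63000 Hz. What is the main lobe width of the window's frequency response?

For a rectangular window of length N,
the main lobe width in frequency is 2*f_s/N.
= 2*63000/128 = 7875/8 Hz
This determines the minimum frequency separation for resolving two sinusoids.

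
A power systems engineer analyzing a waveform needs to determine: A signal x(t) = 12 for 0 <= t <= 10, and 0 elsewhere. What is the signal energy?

Energy = integral of |x(t)|^2 dt over the signal duration
= 12^2 * 10 = 144 * 10 = 1440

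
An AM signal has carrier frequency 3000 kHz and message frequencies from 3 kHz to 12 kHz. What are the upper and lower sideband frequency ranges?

Upper sideband (USB) = fc + [fm_low, fm_high] = 3000 + [3, 12] = [3003, 3012] kHz
Lower sideband (LSB) = fc - [fm_high, fm_low] = 3000 - [12, 3] = [2988, 2997] kHz
Total occupied spectrum: 2988 kHz to 3012 kHz (plus carrier at 3000 kHz)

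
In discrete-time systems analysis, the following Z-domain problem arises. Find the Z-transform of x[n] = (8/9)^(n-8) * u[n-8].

Time-shifting property: if X(z) = Z{x[n]}, then Z{x[n-d]} = z^(-d) * X(z)
X(z) = z/(z - 8/9) for x[n] = (8/9)^n * u[n]
Z{x[n-8]} = z^(-8) * z/(z - 8/9) = z^(-7)/(z - 8/9)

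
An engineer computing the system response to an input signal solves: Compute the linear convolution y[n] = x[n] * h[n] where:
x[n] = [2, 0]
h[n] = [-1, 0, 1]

y[n] = sum_k x[k]*h[n-k]. Output length = len(x) + len(h) - 1 = 2 + 3 - 1 = 4.
y[0] = 2*-1 = -2
y[1] = 0*-1 + 2*0 = 0
y[2] = 0*0 + 2*1 = 2
y[3] = 0*1 = 0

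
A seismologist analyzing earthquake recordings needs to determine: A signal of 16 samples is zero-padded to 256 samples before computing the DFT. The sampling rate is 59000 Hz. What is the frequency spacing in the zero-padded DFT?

Original DFT: N = 16, resolution = f_s/N = 59000/16 = 7375/2 Hz
Zero-padded DFT: N = 256, resolution = f_s/N = 59000/256 = 7375/32 Hz
Zero-padding interpolates the spectrum (finer frequency grid)
but does NOT improve the true spectral resolution (ability to resolve close frequencies).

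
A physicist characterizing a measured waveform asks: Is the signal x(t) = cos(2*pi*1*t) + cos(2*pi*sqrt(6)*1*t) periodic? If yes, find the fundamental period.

f1 = 1 Hz, f2 = 1*sqrt(6) Hz
Ratio f2/f1 = sqrt(6), which is irrational.
Since the frequency ratio is irrational, no common period exists.
The signal is not periodic.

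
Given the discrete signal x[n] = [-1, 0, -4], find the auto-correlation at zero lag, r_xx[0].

The auto-correlation at zero lag r_xx[0] equals the signal energy.
r_xx[0] = sum of x[n]^2 = (-1)^2 + 0^2 + (-4)^2
= 1 + 0 + 16 = 17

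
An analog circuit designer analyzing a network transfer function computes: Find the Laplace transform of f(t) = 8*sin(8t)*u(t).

Standard pair: sin(wt)*u(t) <-> w/(s^2+w^2)
With w = 8: L{8*sin(8t)*u(t)} = 64/(s^2+64)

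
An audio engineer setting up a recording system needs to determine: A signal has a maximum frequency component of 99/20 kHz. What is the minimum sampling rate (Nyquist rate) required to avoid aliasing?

By the Nyquist-Shannon sampling theorem,
the minimum sampling rate (Nyquist rate) must be at least 2 * f_max.
Nyquist rate = 2 * 99/20 kHz = 99/10 kHz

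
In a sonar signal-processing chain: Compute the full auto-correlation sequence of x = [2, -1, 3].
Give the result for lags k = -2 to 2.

r_xx[k] = sum_m x[m]*x[m+k], indexed from 0, for k = -2 to 2:
  r_xx[-2] = x[2]*x[0] = 6
  r_xx[-1] = x[1]*x[0] + x[2]*x[1] = -5
  r_xx[0] = x[0]*x[0] + x[1]*x[1] + x[2]*x[2] = 14
  r_xx[1] = x[0]*x[1] + x[1]*x[2] = -5
  r_xx[2] = x[0]*x[2] = 6
r_xx = [6, -5, 14, -5, 6]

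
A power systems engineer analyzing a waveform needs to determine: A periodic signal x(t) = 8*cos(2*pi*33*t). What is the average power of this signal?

Average power of A*cos(wt) is A^2/2.
P = 8^2 / 2 = 64/2 = 32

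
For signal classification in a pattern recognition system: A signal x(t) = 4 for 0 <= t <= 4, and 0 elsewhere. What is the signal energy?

Energy = integral of |x(t)|^2 dt over the signal duration
= 4^2 * 4 = 16 * 4 = 64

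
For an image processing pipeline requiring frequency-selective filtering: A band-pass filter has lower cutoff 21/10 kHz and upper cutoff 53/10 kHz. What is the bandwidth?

Bandwidth = f_high - f_low
= 53/10 kHz - 21/10 kHz = 16/5 kHz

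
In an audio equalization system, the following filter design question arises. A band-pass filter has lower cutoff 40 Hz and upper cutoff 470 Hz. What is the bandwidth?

Bandwidth = f_high - f_low
= 470 Hz - 40 Hz = 430 Hz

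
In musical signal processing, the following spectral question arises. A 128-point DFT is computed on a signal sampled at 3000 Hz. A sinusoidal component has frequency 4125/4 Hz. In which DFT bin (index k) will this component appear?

DFT frequency resolution = f_s/N = 3000/128 = 375/16 Hz
Bin index k = f_signal / resolution = 4125/4 / 375/16 = 44
The signal frequency 4125/4 Hz falls in DFT bin k = 44.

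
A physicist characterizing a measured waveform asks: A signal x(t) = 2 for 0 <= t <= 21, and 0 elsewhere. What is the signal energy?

Energy = integral of |x(t)|^2 dt over the signal duration
= 2^2 * 21 = 4 * 21 = 84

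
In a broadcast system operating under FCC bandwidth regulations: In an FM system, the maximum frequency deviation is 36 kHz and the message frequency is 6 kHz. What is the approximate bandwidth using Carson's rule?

Carson's rule: BW = 2*(delta_f + f_m)
= 2*(36 + 6) kHz = 84 kHz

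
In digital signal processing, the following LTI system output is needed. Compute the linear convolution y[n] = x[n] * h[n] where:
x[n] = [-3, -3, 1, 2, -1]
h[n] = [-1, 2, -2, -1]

y[n] = sum_k x[k]*h[n-k]. Output length = len(x) + len(h) - 1 = 5 + 4 - 1 = 8.
y[0] = -3*-1 = 3
y[1] = -3*-1 + -3*2 = -3
y[2] = 1*-1 + -3*2 + -3*-2 = -1
y[3] = 2*-1 + 1*2 + -3*-2 + -3*-1 = 9
y[4] = -1*-1 + 2*2 + 1*-2 + -3*-1 = 6
y[5] = -1*2 + 2*-2 + 1*-1 = -7
y[6] = -1*-2 + 2*-1 = 0
y[7] = -1*-1 = 1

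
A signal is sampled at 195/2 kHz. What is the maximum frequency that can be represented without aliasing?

The maximum frequency that can be represented without aliasing
is the Nyquist frequency: f_max = f_s / 2 = 195/2 kHz / 2 = 195/4 kHz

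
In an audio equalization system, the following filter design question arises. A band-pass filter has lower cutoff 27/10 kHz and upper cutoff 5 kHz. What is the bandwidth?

Bandwidth = f_high - f_low
= 5 kHz - 27/10 kHz = 23/10 kHz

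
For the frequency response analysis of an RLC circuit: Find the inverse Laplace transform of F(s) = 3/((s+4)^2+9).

Standard pair: w/((s+a)^2+w^2) <-> e^(-at)*sin(wt)*u(t)
With a=4, w=3: f(t) = e^(-4t)*sin(3t)*u(t)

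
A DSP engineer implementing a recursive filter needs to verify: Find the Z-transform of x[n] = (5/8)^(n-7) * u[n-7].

Time-shifting property: if X(z) = Z{x[n]}, then Z{x[n-d]} = z^(-d) * X(z)
X(z) = z/(z - 5/8) for x[n] = (5/8)^n * u[n]
Z{x[n-7]} = z^(-7) * z/(z - 5/8) = z^(-6)/(z - 5/8)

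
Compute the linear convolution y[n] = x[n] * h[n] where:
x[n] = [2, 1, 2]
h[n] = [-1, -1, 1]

y[n] = sum_k x[k]*h[n-k]. Output length = len(x) + len(h) - 1 = 3 + 3 - 1 = 5.
y[0] = 2*-1 = -2
y[1] = 1*-1 + 2*-1 = -3
y[2] = 2*-1 + 1*-1 + 2*1 = -1
y[3] = 2*-1 + 1*1 = -1
y[4] = 2*1 = 2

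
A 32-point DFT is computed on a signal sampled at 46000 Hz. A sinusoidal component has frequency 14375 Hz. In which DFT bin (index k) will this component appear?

DFT frequency resolution = f_s/N = 46000/32 = 2875/2 Hz
Bin index k = f_signal / resolution = 14375 / 2875/2 = 10
The signal frequency 14375 Hz falls in DFT bin k = 10.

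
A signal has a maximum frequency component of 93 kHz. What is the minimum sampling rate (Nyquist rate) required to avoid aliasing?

By the Nyquist-Shannon sampling theorem,
the minimum sampling rate (Nyquist rate) must be at least 2 * f_max.
Nyquist rate = 2 * 93 kHz = 186 kHz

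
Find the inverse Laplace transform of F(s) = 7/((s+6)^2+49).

Standard pair: w/((s+a)^2+w^2) <-> e^(-at)*sin(wt)*u(t)
With a=6, w=7: f(t) = e^(-6t)*sin(7t)*u(t)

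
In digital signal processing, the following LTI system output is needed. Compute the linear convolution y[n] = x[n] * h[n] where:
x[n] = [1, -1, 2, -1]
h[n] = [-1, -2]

y[n] = sum_k x[k]*h[n-k]. Output length = len(x) + len(h) - 1 = 4 + 2 - 1 = 5.
y[0] = 1*-1 = -1
y[1] = -1*-1 + 1*-2 = -1
y[2] = 2*-1 + -1*-2 = 0
y[3] = -1*-1 + 2*-2 = -3
y[4] = -1*-2 = 2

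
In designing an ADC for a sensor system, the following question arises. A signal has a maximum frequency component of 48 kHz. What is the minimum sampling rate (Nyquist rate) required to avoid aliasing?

By the Nyquist-Shannon sampling theorem,
the minimum sampling rate (Nyquist rate) must be at least 2 * f_max.
Nyquist rate = 2 * 48 kHz = 96 kHz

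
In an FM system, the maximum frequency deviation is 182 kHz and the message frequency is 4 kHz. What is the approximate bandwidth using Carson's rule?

Carson's rule: BW = 2*(delta_f + f_m)
= 2*(182 + 4) kHz = 372 kHz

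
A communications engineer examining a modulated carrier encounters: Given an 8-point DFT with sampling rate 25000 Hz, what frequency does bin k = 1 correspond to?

The frequency of DFT bin k is: f_k = k * f_s / N
f_1 = 1 * 25000 / 8 = 3125 Hz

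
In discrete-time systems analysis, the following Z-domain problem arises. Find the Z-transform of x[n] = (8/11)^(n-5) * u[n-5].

Time-shifting property: if X(z) = Z{x[n]}, then Z{x[n-d]} = z^(-d) * X(z)
X(z) = z/(z - 8/11) for x[n] = (8/11)^n * u[n]
Z{x[n-5]} = z^(-5) * z/(z - 8/11) = z^(-4)/(z - 8/11)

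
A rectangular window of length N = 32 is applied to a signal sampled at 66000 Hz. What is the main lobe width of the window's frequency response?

For a rectangular window of length N,
the main lobe width in frequency is 2*f_s/N.
= 2*66000/32 = 4125 Hz
This determines the minimum frequency separation for resolving two sinusoids.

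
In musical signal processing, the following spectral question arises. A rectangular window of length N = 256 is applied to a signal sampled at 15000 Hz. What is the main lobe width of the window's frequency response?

For a rectangular window of length N,
the main lobe width in frequency is 2*f_s/N.
= 2*15000/256 = 1875/16 Hz
This determines the minimum frequency separation for resolving two sinusoids.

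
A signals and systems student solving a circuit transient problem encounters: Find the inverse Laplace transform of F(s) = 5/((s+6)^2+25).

Standard pair: w/((s+a)^2+w^2) <-> e^(-at)*sin(wt)*u(t)
With a=6, w=5: f(t) = e^(-6t)*sin(5t)*u(t)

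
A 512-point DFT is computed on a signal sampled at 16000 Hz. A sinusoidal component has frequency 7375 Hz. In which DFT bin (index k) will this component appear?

DFT frequency resolution = f_s/N = 16000/512 = 125/4 Hz
Bin index k = f_signal / resolution = 7375 / 125/4 = 236
The signal frequency 7375 Hz falls in DFT bin k = 236.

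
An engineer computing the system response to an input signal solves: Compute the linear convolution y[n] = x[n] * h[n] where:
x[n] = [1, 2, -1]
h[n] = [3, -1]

y[n] = sum_k x[k]*h[n-k]. Output length = len(x) + len(h) - 1 = 3 + 2 - 1 = 4.
y[0] = 1*3 = 3
y[1] = 2*3 + 1*-1 = 5
y[2] = -1*3 + 2*-1 = -5
y[3] = -1*-1 = 1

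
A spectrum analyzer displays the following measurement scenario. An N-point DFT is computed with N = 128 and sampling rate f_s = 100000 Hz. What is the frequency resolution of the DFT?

DFT frequency resolution = f_s / N
= 100000 / 128 = 3125/4 Hz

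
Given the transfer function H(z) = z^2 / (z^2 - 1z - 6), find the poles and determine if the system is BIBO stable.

Poles are roots of the denominator: z^2 - 1z - 6 = 0.
Quadratic formula: z = [-(-1) +/- sqrt((-1)^2 - 4*(-6))] / 2
Discriminant = 1 + 24 = 25; sqrt = 5.
z = (1 +/- 5) / 2 => z = 3 or z = -2.
|p1| = 2, |p2| = 3.
For BIBO stability, all poles must lie inside the unit circle (|p| < 1).
System is UNSTABLE since at least one |p| >= 1.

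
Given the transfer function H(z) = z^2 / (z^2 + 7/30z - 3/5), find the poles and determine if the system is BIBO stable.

Poles are roots of the denominator: z^2 + 7/30z - 3/5 = 0.
Quadratic formula: z = [-(7/30) +/- sqrt((7/30)^2 - 4*(-3/5))] / 2
Discriminant = 49/900 + 12/5 = 2209/900; sqrt = 47/30.
z = (-7/30 +/- 47/30) / 2 => z = 2/3 or z = -9/10.
|p1| = 9/10, |p2| = 2/3.
For BIBO stability, all poles must lie inside the unit circle (|p| < 1).
System is STABLE since both |p| < 1.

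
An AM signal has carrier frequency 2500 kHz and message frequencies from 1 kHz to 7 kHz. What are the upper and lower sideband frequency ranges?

Upper sideband (USB) = fc + [fm_low, fm_high] = 2500 + [1, 7] = [2501, 2507] kHz
Lower sideband (LSB) = fc - [fm_high, fm_low] = 2500 - [7, 1] = [2493, 2499] kHz
Total occupied spectrum: 2493 kHz to 2507 kHz (plus carrier at 2500 kHz)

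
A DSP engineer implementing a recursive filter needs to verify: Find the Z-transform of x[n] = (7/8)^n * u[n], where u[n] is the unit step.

The Z-transform of a^n * u[n] is z/(z-a) for |z| > |a|.
Here a = 7/8, so X(z) = z/(z - (7/8)) = 8z/(8z - 7)
ROC: |z| > 7/8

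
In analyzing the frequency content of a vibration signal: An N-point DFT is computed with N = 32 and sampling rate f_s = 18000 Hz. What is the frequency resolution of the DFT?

DFT frequency resolution = f_s / N
= 18000 / 32 = 1125/2 Hz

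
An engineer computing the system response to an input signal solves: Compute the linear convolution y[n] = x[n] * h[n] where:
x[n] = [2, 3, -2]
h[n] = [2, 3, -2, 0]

y[n] = sum_k x[k]*h[n-k]. Output length = len(x) + len(h) - 1 = 3 + 4 - 1 = 6.
y[0] = 2*2 = 4
y[1] = 3*2 + 2*3 = 12
y[2] = -2*2 + 3*3 + 2*-2 = 1
y[3] = -2*3 + 3*-2 + 2*0 = -12
y[4] = -2*-2 + 3*0 = 4
y[5] = -2*0 = 0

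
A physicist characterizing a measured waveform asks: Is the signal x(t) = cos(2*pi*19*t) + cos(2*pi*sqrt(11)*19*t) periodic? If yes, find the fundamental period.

f1 = 19 Hz, f2 = 19*sqrt(11) Hz
Ratio f2/f1 = sqrt(11), which is irrational.
Since the frequency ratio is irrational, no common period exists.
The signal is not periodic.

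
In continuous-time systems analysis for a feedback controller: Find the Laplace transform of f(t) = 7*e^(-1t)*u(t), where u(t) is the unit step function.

Standard Laplace transform pair:
e^(-at)*u(t) <-> 1/(s+a)
With a = 1: L{7*e^(-1t)*u(t)} = 7/(s+1), ROC: Re(s) > -1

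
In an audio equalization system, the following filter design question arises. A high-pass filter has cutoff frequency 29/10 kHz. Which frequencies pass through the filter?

A high-pass filter passes all frequencies above the cutoff frequency 29/10 kHz and attenuates lower frequencies.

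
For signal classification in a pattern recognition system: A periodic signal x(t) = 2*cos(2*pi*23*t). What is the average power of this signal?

Average power of A*cos(wt) is A^2/2.
P = 2^2 / 2 = 4/2 = 2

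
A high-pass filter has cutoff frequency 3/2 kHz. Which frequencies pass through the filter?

A high-pass filter passes all frequencies above the cutoff frequency 3/2 kHz and attenuates lower frequencies.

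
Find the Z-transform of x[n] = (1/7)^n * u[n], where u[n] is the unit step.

The Z-transform of a^n * u[n] is z/(z-a) for |z| > |a|.
Here a = 1/7, so X(z) = z/(z - (1/7)) = 7z/(7z - 1)
ROC: |z| > 1/7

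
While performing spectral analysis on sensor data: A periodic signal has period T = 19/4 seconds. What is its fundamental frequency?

The fundamental frequency is the reciprocal of the period.
f = 1/T = 1/(19/4) = 4/19 Hz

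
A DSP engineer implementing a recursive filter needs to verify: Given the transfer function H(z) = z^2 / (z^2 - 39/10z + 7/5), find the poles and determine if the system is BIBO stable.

Poles are roots of the denominator: z^2 - 39/10z + 7/5 = 0.
Quadratic formula: z = [-(-39/10) +/- sqrt((-39/10)^2 - 4*(7/5))] / 2
Discriminant = 1521/100 - 28/5 = 961/100; sqrt = 31/10.
z = (39/10 +/- 31/10) / 2 => z = 7/2 or z = 2/5.
|p1| = 7/2, |p2| = 2/5.
For BIBO stability, all poles must lie inside the unit circle (|p| < 1).
System is UNSTABLE since at least one |p| >= 1.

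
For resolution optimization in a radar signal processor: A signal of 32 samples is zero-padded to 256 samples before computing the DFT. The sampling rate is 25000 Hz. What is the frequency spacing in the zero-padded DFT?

Original DFT: N = 32, resolution = f_s/N = 25000/32 = 3125/4 Hz
Zero-padded DFT: N = 256, resolution = f_s/N = 25000/256 = 3125/32 Hz
Zero-padding interpolates the spectrum (finer frequency grid)
but does NOT improve the true spectral resolution (ability to resolve close frequencies).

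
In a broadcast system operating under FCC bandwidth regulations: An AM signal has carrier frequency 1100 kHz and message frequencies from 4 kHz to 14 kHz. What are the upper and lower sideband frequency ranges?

Upper sideband (USB) = fc + [fm_low, fm_high] = 1100 + [4, 14] = [1104, 1114] kHz
Lower sideband (LSB) = fc - [fm_high, fm_low] = 1100 - [14, 4] = [1086, 1096] kHz
Total occupied spectrum: 1086 kHz to 1114 kHz (plus carrier at 1100 kHz)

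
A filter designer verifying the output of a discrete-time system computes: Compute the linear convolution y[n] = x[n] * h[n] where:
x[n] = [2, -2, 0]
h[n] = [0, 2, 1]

y[n] = sum_k x[k]*h[n-k]. Output length = len(x) + len(h) - 1 = 3 + 3 - 1 = 5.
y[0] = 2*0 = 0
y[1] = -2*0 + 2*2 = 4
y[2] = 0*0 + -2*2 + 2*1 = -2
y[3] = 0*2 + -2*1 = -2
y[4] = 0*1 = 0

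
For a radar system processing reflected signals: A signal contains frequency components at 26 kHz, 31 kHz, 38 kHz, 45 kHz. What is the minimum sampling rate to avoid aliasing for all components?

The highest frequency component is f_max = 45 kHz.
Nyquist rate = 2 * f_max = 2 * 45 kHz = 90 kHz.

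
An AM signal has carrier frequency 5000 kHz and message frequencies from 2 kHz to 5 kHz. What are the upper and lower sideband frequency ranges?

Upper sideband (USB) = fc + [fm_low, fm_high] = 5000 + [2, 5] = [5002, 5005] kHz
Lower sideband (LSB) = fc - [fm_high, fm_low] = 5000 - [5, 2] = [4995, 4998] kHz
Total occupied spectrum: 4995 kHz to 5005 kHz (plus carrier at 5000 kHz)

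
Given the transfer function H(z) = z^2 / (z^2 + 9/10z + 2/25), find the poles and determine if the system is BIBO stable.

Poles are roots of the denominator: z^2 + 9/10z + 2/25 = 0.
Quadratic formula: z = [-(9/10) +/- sqrt((9/10)^2 - 4*(2/25))] / 2
Discriminant = 81/100 - 8/25 = 49/100; sqrt = 7/10.
z = (-9/10 +/- 7/10) / 2 => z = -1/10 or z = -4/5.
|p1| = 4/5, |p2| = 1/10.
For BIBO stability, all poles must lie inside the unit circle (|p| < 1).
System is STABLE since both |p| < 1.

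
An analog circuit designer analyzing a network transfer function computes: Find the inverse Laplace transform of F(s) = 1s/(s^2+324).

Standard pair: s/(s^2+w^2) <-> cos(wt)*u(t)
With k=1, w=18: f(t) = cos(18t)*u(t)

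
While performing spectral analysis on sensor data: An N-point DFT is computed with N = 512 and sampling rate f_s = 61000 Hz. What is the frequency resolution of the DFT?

DFT frequency resolution = f_s / N
= 61000 / 512 = 7625/64 Hz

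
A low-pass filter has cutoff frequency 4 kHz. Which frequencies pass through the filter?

A low-pass filter passes all frequencies below the cutoff frequency 4 kHz and attenuates higher frequencies.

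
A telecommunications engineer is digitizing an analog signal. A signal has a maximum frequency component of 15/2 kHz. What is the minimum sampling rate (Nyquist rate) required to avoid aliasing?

By the Nyquist-Shannon sampling theorem,
the minimum sampling rate (Nyquist rate) must be at least 2 * f_max.
Nyquist rate = 2 * 15/2 kHz = 15 kHz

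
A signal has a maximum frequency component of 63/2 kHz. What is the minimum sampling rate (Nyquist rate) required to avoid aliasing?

By the Nyquist-Shannon sampling theorem,
the minimum sampling rate (Nyquist rate) must be at least 2 * f_max.
Nyquist rate = 2 * 63/2 kHz = 63 kHz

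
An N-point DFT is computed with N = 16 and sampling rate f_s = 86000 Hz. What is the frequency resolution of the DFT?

DFT frequency resolution = f_s / N
= 86000 / 16 = 5375 Hz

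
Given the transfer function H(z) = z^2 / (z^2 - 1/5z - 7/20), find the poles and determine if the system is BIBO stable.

Poles are roots of the denominator: z^2 - 1/5z - 7/20 = 0.
Quadratic formula: z = [-(-1/5) +/- sqrt((-1/5)^2 - 4*(-7/20))] / 2
Discriminant = 1/25 + 7/5 = 36/25; sqrt = 6/5.
z = (1/5 +/- 6/5) / 2 => z = 7/10 or z = -1/2.
|p1| = 7/10, |p2| = 1/2.
For BIBO stability, all poles must lie inside the unit circle (|p| < 1).
System is STABLE since both |p| < 1.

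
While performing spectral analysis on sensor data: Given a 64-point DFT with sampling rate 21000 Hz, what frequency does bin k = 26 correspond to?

The frequency of DFT bin k is: f_k = k * f_s / N
f_26 = 26 * 21000 / 64 = 34125/4 Hz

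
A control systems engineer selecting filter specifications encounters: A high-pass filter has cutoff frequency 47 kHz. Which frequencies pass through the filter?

A high-pass filter passes all frequencies above the cutoff frequency 47 kHz and attenuates lower frequencies.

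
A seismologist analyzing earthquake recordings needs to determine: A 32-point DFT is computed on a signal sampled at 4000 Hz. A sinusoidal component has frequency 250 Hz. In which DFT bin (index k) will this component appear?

DFT frequency resolution = f_s/N = 4000/32 = 125 Hz
Bin index k = f_signal / resolution = 250 / 125 = 2
The signal frequency 250 Hz falls in DFT bin k = 2.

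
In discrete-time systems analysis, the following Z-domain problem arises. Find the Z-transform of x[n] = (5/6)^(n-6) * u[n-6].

Time-shifting property: if X(z) = Z{x[n]}, then Z{x[n-d]} = z^(-d) * X(z)
X(z) = z/(z - 5/6) for x[n] = (5/6)^n * u[n]
Z{x[n-6]} = z^(-6) * z/(z - 5/6) = z^(-5)/(z - 5/6)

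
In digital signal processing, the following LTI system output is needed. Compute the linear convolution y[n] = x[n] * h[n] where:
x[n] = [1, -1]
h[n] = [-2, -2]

y[n] = sum_k x[k]*h[n-k]. Output length = len(x) + len(h) - 1 = 2 + 2 - 1 = 3.
y[0] = 1*-2 = -2
y[1] = -1*-2 + 1*-2 = 0
y[2] = -1*-2 = 2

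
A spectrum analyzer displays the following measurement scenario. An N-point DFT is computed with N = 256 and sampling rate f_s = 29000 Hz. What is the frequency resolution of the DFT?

DFT frequency resolution = f_s / N
= 29000 / 256 = 3625/32 Hz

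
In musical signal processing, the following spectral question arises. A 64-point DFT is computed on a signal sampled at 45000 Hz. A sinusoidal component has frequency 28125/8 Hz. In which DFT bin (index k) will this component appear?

DFT frequency resolution = f_s/N = 45000/64 = 5625/8 Hz
Bin index k = f_signal / resolution = 28125/8 / 5625/8 = 5
The signal frequency 28125/8 Hz falls in DFT bin k = 5.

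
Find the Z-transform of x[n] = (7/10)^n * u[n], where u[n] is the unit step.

The Z-transform of a^n * u[n] is z/(z-a) for |z| > |a|.
Here a = 7/10, so X(z) = z/(z - (7/10)) = 10z/(10z - 7)
ROC: |z| > 7/10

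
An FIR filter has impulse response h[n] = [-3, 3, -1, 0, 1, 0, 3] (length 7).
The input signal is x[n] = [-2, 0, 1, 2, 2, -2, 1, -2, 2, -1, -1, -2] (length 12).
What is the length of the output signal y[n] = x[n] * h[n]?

For linear convolution, the output length is:
len(y) = len(x) + len(h) - 1 = 12 + 7 - 1 = 18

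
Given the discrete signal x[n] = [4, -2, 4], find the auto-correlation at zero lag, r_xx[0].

The auto-correlation at zero lag r_xx[0] equals the signal energy.
r_xx[0] = sum of x[n]^2 = 4^2 + (-2)^2 + 4^2
= 16 + 4 + 16 = 36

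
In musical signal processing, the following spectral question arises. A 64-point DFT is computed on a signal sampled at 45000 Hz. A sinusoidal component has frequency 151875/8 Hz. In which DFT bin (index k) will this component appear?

DFT frequency resolution = f_s/N = 45000/64 = 5625/8 Hz
Bin index k = f_signal / resolution = 151875/8 / 5625/8 = 27
The signal frequency 151875/8 Hz falls in DFT bin k = 27.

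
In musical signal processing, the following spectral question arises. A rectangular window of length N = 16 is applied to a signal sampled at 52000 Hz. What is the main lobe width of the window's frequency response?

For a rectangular window of length N,
the main lobe width in frequency is 2*f_s/N.
= 2*52000/16 = 6500 Hz
This determines the minimum frequency separation for resolving two sinusoids.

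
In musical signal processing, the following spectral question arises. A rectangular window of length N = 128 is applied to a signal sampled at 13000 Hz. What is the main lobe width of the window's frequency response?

For a rectangular window of length N,
the main lobe width in frequency is 2*f_s/N.
= 2*13000/128 = 1625/8 Hz
This determines the minimum frequency separation for resolving two sinusoids.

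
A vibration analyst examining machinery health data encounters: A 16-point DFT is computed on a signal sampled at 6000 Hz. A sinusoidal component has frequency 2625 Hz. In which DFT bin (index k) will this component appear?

DFT frequency resolution = f_s/N = 6000/16 = 375 Hz
Bin index k = f_signal / resolution = 2625 / 375 = 7
The signal frequency 2625 Hz falls in DFT bin k = 7.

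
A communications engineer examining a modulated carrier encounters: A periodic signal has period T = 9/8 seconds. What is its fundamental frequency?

The fundamental frequency is the reciprocal of the period.
f = 1/T = 1/(9/8) = 8/9 Hz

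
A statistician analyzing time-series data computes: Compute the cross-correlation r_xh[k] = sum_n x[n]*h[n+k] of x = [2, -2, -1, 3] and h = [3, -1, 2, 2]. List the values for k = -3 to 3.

Both sequences indexed from 0 and zero outside their support.
Lags with overlap: k = -3 to 3.
  r_xh[-3] = x[3]*h[0] = 9
  r_xh[-2] = x[2]*h[0] + x[3]*h[1] = -6
  r_xh[-1] = x[1]*h[0] + x[2]*h[1] + x[3]*h[2] = 1
  r_xh[0] = x[0]*h[0] + x[1]*h[1] + x[2]*h[2] + x[3]*h[3] = 12
  r_xh[1] = x[0]*h[1] + x[1]*h[2] + x[2]*h[3] = -8
  r_xh[2] = x[0]*h[2] + x[1]*h[3] = 0
  r_xh[3] = x[0]*h[3] = 4
r_xh = [9, -6, 1, 12, -8, 0, 4] (for k = -3, ..., 3)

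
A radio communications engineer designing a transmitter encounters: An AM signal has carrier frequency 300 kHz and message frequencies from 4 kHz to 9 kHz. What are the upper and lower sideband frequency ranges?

Upper sideband (USB) = fc + [fm_low, fm_high] = 300 + [4, 9] = [304, 309] kHz
Lower sideband (LSB) = fc - [fm_high, fm_low] = 300 - [9, 4] = [291, 296] kHz
Total occupied spectrum: 291 kHz to 309 kHz (plus carrier at 300 kHz)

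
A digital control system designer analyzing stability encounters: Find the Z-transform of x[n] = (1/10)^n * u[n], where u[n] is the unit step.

The Z-transform of a^n * u[n] is z/(z-a) for |z| > |a|.
Here a = 1/10, so X(z) = z/(z - (1/10)) = 10z/(10z - 1)
ROC: |z| > 1/10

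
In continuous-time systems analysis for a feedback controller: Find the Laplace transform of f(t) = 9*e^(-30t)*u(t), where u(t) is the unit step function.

Standard Laplace transform pair:
e^(-at)*u(t) <-> 1/(s+a)
With a = 30: L{9*e^(-30t)*u(t)} = 9/(s+30), ROC: Re(s) > -30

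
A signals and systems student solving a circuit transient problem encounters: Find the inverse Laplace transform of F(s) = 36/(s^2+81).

Standard pair: w/(s^2+w^2) <-> sin(wt)*u(t)
Recognize w^2 = 81, so w = 9; numerator 36 = 4*9.
f(t) = 4*sin(9t)*u(t)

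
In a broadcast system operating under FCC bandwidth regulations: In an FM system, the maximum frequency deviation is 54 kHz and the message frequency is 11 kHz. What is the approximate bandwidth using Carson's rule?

Carson's rule: BW = 2*(delta_f + f_m)
= 2*(54 + 11) kHz = 130 kHz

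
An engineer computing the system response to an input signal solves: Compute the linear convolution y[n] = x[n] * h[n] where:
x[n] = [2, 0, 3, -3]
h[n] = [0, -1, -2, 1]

y[n] = sum_k x[k]*h[n-k]. Output length = len(x) + len(h) - 1 = 4 + 4 - 1 = 7.
y[0] = 2*0 = 0
y[1] = 0*0 + 2*-1 = -2
y[2] = 3*0 + 0*-1 + 2*-2 = -4
y[3] = -3*0 + 3*-1 + 0*-2 + 2*1 = -1
y[4] = -3*-1 + 3*-2 + 0*1 = -3
y[5] = -3*-2 + 3*1 = 9
y[6] = -3*1 = -3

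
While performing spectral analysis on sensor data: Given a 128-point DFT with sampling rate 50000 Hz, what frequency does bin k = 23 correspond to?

The frequency of DFT bin k is: f_k = k * f_s / N
f_23 = 23 * 50000 / 128 = 71875/8 Hz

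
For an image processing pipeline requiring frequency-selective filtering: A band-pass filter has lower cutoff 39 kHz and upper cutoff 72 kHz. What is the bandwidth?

Bandwidth = f_high - f_low
= 72 kHz - 39 kHz = 33 kHz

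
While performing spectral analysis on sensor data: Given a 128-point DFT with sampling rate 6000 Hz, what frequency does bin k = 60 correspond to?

The frequency of DFT bin k is: f_k = k * f_s / N
f_60 = 60 * 6000 / 128 = 5625/2 Hz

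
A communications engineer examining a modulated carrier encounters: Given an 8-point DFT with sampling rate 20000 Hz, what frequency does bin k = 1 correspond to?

The frequency of DFT bin k is: f_k = k * f_s / N
f_1 = 1 * 20000 / 8 = 2500 Hz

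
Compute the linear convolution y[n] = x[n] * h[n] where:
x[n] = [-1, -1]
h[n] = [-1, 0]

y[n] = sum_k x[k]*h[n-k]. Output length = len(x) + len(h) - 1 = 2 + 2 - 1 = 3.
y[0] = -1*-1 = 1
y[1] = -1*-1 + -1*0 = 1
y[2] = -1*0 = 0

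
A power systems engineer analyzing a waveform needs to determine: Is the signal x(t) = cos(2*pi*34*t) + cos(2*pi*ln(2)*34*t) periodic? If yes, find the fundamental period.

f1 = 34 Hz, f2 = 34*ln(2) Hz
Ratio f2/f1 = ln(2), which is irrational.
Since the frequency ratio is irrational, no common period exists.
The signal is not periodic.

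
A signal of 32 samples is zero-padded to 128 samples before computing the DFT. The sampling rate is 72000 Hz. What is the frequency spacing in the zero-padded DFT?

Original DFT: N = 32, resolution = f_s/N = 72000/32 = 2250 Hz
Zero-padded DFT: N = 128, resolution = f_s/N = 72000/128 = 1125/2 Hz
Zero-padding interpolates the spectrum (finer frequency grid)
but does NOT improve the true spectral resolution (ability to resolve close frequencies).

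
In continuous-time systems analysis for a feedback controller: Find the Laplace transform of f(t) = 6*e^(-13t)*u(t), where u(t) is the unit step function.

Standard Laplace transform pair:
e^(-at)*u(t) <-> 1/(s+a)
With a = 13: L{6*e^(-13t)*u(t)} = 6/(s+13), ROC: Re(s) > -13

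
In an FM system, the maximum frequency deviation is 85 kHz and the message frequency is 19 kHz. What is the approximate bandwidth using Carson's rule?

Carson's rule: BW = 2*(delta_f + f_m)
= 2*(85 + 19) kHz = 208 kHz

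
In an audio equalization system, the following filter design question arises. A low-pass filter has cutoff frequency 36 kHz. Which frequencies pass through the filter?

A low-pass filter passes all frequencies below the cutoff frequency 36 kHz and attenuates higher frequencies.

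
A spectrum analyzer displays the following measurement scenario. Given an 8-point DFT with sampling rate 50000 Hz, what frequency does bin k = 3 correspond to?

The frequency of DFT bin k is: f_k = k * f_s / N
f_3 = 3 * 50000 / 8 = 18750 Hz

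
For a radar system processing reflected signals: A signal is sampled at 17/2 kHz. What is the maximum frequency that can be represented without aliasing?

The maximum frequency that can be represented without aliasing
is the Nyquist frequency: f_max = f_s / 2 = 17/2 kHz / 2 = 17/4 kHz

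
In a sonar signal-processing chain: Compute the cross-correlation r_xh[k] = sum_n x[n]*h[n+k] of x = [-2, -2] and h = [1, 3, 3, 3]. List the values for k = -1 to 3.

Both sequences indexed from 0 and zero outside their support.
Lags with overlap: k = -1 to 3.
  r_xh[-1] = x[1]*h[0] = -2
  r_xh[0] = x[0]*h[0] + x[1]*h[1] = -8
  r_xh[1] = x[0]*h[1] + x[1]*h[2] = -12
  r_xh[2] = x[0]*h[2] + x[1]*h[3] = -12
  r_xh[3] = x[0]*h[3] = -6
r_xh = [-2, -8, -12, -12, -6] (for k = -1, ..., 3)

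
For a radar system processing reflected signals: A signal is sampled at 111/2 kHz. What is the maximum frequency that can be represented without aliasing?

The maximum frequency that can be represented without aliasing
is the Nyquist frequency: f_max = f_s / 2 = 111/2 kHz / 2 = 111/4 kHz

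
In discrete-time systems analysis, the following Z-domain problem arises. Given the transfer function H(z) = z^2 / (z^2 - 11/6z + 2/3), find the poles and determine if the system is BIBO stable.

Poles are roots of the denominator: z^2 - 11/6z + 2/3 = 0.
Quadratic formula: z = [-(-11/6) +/- sqrt((-11/6)^2 - 4*(2/3))] / 2
Discriminant = 121/36 - 8/3 = 25/36; sqrt = 5/6.
z = (11/6 +/- 5/6) / 2 => z = 4/3 or z = 1/2.
|p1| = 4/3, |p2| = 1/2.
For BIBO stability, all poles must lie inside the unit circle (|p| < 1).
System is UNSTABLE since at least one |p| >= 1.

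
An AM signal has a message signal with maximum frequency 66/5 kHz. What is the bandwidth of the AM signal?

In AM (double-sideband), the bandwidth is twice the message frequency.
BW = 2 * f_m = 2 * 66/5 kHz = 132/5 kHz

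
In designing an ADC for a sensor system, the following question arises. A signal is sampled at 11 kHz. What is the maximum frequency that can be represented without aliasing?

The maximum frequency that can be represented without aliasing
is the Nyquist frequency: f_max = f_s / 2 = 11 kHz / 2 = 11/2 kHz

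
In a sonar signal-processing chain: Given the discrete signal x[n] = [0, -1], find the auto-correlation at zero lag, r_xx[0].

The auto-correlation at zero lag r_xx[0] equals the signal energy.
r_xx[0] = sum of x[n]^2 = 0^2 + (-1)^2
= 0 + 1 = 1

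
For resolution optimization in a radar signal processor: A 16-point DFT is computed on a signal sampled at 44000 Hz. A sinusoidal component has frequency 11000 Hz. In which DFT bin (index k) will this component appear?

DFT frequency resolution = f_s/N = 44000/16 = 2750 Hz
Bin index k = f_signal / resolution = 11000 / 2750 = 4
The signal frequency 11000 Hz falls in DFT bin k = 4.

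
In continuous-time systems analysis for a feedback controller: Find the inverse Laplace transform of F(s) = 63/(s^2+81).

Standard pair: w/(s^2+w^2) <-> sin(wt)*u(t)
Recognize w^2 = 81, so w = 9; numerator 63 = 7*9.
f(t) = 7*sin(9t)*u(t)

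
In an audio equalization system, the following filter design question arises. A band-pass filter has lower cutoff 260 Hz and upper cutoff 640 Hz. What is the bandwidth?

Bandwidth = f_high - f_low
= 640 Hz - 260 Hz = 380 Hz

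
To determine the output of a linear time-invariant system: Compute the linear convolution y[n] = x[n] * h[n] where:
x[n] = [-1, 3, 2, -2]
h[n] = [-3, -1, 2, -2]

y[n] = sum_k x[k]*h[n-k]. Output length = len(x) + len(h) - 1 = 4 + 4 - 1 = 7.
y[0] = -1*-3 = 3
y[1] = 3*-3 + -1*-1 = -8
y[2] = 2*-3 + 3*-1 + -1*2 = -11
y[3] = -2*-3 + 2*-1 + 3*2 + -1*-2 = 12
y[4] = -2*-1 + 2*2 + 3*-2 = 0
y[5] = -2*2 + 2*-2 = -8
y[6] = -2*-2 = 4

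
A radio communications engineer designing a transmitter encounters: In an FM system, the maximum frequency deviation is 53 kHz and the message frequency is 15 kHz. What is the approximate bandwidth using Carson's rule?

Carson's rule: BW = 2*(delta_f + f_m)
= 2*(53 + 15) kHz = 136 kHz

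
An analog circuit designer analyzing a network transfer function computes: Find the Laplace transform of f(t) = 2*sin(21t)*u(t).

Standard pair: sin(wt)*u(t) <-> w/(s^2+w^2)
With w = 21: L{2*sin(21t)*u(t)} = 42/(s^2+441)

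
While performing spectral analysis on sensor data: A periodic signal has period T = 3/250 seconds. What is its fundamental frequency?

The fundamental frequency is the reciprocal of the period.
f = 1/T = 1/(3/250) = 250/3 Hz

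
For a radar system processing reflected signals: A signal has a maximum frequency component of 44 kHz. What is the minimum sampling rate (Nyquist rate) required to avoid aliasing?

By the Nyquist-Shannon sampling theorem,
the minimum sampling rate (Nyquist rate) must be at least 2 * f_max.
Nyquist rate = 2 * 44 kHz = 88 kHz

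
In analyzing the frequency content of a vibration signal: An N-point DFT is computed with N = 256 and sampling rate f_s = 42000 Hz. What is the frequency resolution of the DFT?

DFT frequency resolution = f_s / N
= 42000 / 256 = 2625/16 Hz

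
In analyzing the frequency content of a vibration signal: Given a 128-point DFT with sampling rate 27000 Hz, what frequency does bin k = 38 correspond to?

The frequency of DFT bin k is: f_k = k * f_s / N
f_38 = 38 * 27000 / 128 = 64125/8 Hz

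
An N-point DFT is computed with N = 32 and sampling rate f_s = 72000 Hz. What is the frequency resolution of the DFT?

DFT frequency resolution = f_s / N
= 72000 / 32 = 2250 Hz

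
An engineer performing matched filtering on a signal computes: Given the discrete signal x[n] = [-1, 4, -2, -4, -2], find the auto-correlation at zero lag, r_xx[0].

The auto-correlation at zero lag r_xx[0] equals the signal energy.
r_xx[0] = sum of x[n]^2 = (-1)^2 + 4^2 + (-2)^2 + (-4)^2 + (-2)^2
= 1 + 16 + 4 + 16 + 4 = 41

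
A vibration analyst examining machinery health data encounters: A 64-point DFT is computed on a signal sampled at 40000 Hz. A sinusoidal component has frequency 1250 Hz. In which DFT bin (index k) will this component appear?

DFT frequency resolution = f_s/N = 40000/64 = 625 Hz
Bin index k = f_signal / resolution = 1250 / 625 = 2
The signal frequency 1250 Hz falls in DFT bin k = 2.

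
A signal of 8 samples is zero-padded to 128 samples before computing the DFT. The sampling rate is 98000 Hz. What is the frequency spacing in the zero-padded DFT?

Original DFT: N = 8, resolution = f_s/N = 98000/8 = 12250 Hz
Zero-padded DFT: N = 128, resolution = f_s/N = 98000/128 = 6125/8 Hz
Zero-padding interpolates the spectrum (finer frequency grid)
but does NOT improve the true spectral resolution (ability to resolve close frequencies).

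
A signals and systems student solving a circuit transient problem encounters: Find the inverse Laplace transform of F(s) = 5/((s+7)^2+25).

Standard pair: w/((s+a)^2+w^2) <-> e^(-at)*sin(wt)*u(t)
With a=7, w=5: f(t) = e^(-7t)*sin(5t)*u(t)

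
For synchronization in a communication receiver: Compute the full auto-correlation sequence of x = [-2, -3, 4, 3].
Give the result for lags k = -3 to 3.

r_xx[k] = sum_m x[m]*x[m+k], indexed from 0, for k = -3 to 3:
  r_xx[-3] = x[3]*x[0] = -6
  r_xx[-2] = x[2]*x[0] + x[3]*x[1] = -17
  r_xx[-1] = x[1]*x[0] + x[2]*x[1] + x[3]*x[2] = 6
  r_xx[0] = x[0]*x[0] + x[1]*x[1] + x[2]*x[2] + x[3]*x[3] = 38
  r_xx[1] = x[0]*x[1] + x[1]*x[2] + x[2]*x[3] = 6
  r_xx[2] = x[0]*x[2] + x[1]*x[3] = -17
  r_xx[3] = x[0]*x[3] = -6
r_xx = [-6, -17, 6, 38, 6, -17, -6]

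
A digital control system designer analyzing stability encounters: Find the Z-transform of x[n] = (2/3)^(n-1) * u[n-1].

Time-shifting property: if X(z) = Z{x[n]}, then Z{x[n-d]} = z^(-d) * X(z)
X(z) = z/(z - 2/3) for x[n] = (2/3)^n * u[n]
Z{x[n-1]} = z^(-1) * z/(z - 2/3) = 1/(z - 2/3)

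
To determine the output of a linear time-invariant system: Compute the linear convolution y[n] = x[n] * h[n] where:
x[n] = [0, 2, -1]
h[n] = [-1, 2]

y[n] = sum_k x[k]*h[n-k]. Output length = len(x) + len(h) - 1 = 3 + 2 - 1 = 4.
y[0] = 0*-1 = 0
y[1] = 2*-1 + 0*2 = -2
y[2] = -1*-1 + 2*2 = 5
y[3] = -1*2 = -2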